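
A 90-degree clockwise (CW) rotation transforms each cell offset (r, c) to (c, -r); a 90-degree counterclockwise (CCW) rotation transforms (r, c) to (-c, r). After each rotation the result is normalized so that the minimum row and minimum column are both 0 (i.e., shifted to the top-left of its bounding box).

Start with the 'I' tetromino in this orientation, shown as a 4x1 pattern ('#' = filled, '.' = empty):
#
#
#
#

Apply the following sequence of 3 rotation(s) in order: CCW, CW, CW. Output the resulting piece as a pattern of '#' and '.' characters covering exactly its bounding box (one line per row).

Answer: ####

Derivation:
Start:
#
#
#
#
After rotation 1 (CCW):
####
After rotation 2 (CW):
#
#
#
#
After rotation 3 (CW):
####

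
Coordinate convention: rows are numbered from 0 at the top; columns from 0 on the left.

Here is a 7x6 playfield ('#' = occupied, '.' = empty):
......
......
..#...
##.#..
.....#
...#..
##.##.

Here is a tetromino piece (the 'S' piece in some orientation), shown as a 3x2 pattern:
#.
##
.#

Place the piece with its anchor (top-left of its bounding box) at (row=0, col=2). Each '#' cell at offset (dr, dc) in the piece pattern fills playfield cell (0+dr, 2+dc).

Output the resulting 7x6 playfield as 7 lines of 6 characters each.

Answer: ..#...
..##..
..##..
##.#..
.....#
...#..
##.##.

Derivation:
Fill (0+0,2+0) = (0,2)
Fill (0+1,2+0) = (1,2)
Fill (0+1,2+1) = (1,3)
Fill (0+2,2+1) = (2,3)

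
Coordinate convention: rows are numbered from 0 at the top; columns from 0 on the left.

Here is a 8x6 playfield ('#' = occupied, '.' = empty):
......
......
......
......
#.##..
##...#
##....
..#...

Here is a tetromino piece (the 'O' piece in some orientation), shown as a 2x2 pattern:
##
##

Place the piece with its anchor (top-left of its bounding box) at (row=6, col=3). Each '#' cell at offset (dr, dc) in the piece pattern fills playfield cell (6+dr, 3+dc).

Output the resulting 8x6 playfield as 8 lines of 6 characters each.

Fill (6+0,3+0) = (6,3)
Fill (6+0,3+1) = (6,4)
Fill (6+1,3+0) = (7,3)
Fill (6+1,3+1) = (7,4)

Answer: ......
......
......
......
#.##..
##...#
##.##.
..###.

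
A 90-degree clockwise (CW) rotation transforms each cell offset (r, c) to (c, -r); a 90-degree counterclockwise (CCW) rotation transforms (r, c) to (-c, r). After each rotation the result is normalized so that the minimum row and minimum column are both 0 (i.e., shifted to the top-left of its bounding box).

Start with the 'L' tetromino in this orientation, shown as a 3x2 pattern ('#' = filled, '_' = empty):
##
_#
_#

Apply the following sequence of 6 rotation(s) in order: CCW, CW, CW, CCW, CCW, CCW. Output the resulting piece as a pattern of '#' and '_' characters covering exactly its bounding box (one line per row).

Start:
##
_#
_#
After rotation 1 (CCW):
###
#__
After rotation 2 (CW):
##
_#
_#
After rotation 3 (CW):
__#
###
After rotation 4 (CCW):
##
_#
_#
After rotation 5 (CCW):
###
#__
After rotation 6 (CCW):
#_
#_
##

Answer: #_
#_
##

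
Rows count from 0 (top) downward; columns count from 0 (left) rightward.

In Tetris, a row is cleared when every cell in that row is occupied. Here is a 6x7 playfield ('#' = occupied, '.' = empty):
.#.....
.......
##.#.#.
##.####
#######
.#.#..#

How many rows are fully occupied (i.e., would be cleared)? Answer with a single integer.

Check each row:
  row 0: 6 empty cells -> not full
  row 1: 7 empty cells -> not full
  row 2: 3 empty cells -> not full
  row 3: 1 empty cell -> not full
  row 4: 0 empty cells -> FULL (clear)
  row 5: 4 empty cells -> not full
Total rows cleared: 1

Answer: 1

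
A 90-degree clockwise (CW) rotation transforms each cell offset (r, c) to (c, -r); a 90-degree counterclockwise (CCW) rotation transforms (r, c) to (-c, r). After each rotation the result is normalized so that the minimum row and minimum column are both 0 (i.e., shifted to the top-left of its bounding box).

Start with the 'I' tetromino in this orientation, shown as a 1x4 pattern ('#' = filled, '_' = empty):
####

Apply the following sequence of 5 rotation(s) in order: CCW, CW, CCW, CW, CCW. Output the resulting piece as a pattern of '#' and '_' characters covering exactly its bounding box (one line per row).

Answer: #
#
#
#

Derivation:
Start:
####
After rotation 1 (CCW):
#
#
#
#
After rotation 2 (CW):
####
After rotation 3 (CCW):
#
#
#
#
After rotation 4 (CW):
####
After rotation 5 (CCW):
#
#
#
#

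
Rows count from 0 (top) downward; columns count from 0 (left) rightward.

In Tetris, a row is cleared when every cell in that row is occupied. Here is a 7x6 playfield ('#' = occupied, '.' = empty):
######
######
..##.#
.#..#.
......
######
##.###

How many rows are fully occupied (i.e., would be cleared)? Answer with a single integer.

Answer: 3

Derivation:
Check each row:
  row 0: 0 empty cells -> FULL (clear)
  row 1: 0 empty cells -> FULL (clear)
  row 2: 3 empty cells -> not full
  row 3: 4 empty cells -> not full
  row 4: 6 empty cells -> not full
  row 5: 0 empty cells -> FULL (clear)
  row 6: 1 empty cell -> not full
Total rows cleared: 3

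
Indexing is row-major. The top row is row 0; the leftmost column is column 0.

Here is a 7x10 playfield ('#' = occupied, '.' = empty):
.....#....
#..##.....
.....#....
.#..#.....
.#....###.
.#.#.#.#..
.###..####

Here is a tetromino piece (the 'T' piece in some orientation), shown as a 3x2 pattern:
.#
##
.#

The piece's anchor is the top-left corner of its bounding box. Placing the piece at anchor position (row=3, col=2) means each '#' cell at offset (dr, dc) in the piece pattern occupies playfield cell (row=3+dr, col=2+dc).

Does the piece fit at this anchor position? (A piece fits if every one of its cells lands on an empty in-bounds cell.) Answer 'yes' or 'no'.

Check each piece cell at anchor (3, 2):
  offset (0,1) -> (3,3): empty -> OK
  offset (1,0) -> (4,2): empty -> OK
  offset (1,1) -> (4,3): empty -> OK
  offset (2,1) -> (5,3): occupied ('#') -> FAIL
All cells valid: no

Answer: no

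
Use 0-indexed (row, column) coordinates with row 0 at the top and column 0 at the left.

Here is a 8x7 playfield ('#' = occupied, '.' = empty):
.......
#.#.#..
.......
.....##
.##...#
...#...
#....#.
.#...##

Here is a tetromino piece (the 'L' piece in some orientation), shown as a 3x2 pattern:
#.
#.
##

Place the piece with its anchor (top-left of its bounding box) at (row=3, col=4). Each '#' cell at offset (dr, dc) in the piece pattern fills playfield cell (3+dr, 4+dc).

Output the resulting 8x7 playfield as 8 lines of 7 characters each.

Answer: .......
#.#.#..
.......
....###
.##.#.#
...###.
#....#.
.#...##

Derivation:
Fill (3+0,4+0) = (3,4)
Fill (3+1,4+0) = (4,4)
Fill (3+2,4+0) = (5,4)
Fill (3+2,4+1) = (5,5)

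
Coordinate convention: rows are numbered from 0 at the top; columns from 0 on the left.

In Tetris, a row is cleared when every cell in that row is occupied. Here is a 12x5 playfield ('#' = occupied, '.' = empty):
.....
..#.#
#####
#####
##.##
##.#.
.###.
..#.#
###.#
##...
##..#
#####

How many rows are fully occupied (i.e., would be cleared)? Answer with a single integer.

Check each row:
  row 0: 5 empty cells -> not full
  row 1: 3 empty cells -> not full
  row 2: 0 empty cells -> FULL (clear)
  row 3: 0 empty cells -> FULL (clear)
  row 4: 1 empty cell -> not full
  row 5: 2 empty cells -> not full
  row 6: 2 empty cells -> not full
  row 7: 3 empty cells -> not full
  row 8: 1 empty cell -> not full
  row 9: 3 empty cells -> not full
  row 10: 2 empty cells -> not full
  row 11: 0 empty cells -> FULL (clear)
Total rows cleared: 3

Answer: 3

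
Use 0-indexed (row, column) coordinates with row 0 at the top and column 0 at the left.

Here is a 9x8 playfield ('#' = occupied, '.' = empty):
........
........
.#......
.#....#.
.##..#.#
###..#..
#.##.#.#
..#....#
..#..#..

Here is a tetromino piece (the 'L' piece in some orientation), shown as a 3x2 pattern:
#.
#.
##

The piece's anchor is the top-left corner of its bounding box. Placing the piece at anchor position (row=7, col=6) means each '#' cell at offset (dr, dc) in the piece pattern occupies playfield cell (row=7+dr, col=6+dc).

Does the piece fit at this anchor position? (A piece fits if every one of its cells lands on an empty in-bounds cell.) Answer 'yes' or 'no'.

Check each piece cell at anchor (7, 6):
  offset (0,0) -> (7,6): empty -> OK
  offset (1,0) -> (8,6): empty -> OK
  offset (2,0) -> (9,6): out of bounds -> FAIL
  offset (2,1) -> (9,7): out of bounds -> FAIL
All cells valid: no

Answer: no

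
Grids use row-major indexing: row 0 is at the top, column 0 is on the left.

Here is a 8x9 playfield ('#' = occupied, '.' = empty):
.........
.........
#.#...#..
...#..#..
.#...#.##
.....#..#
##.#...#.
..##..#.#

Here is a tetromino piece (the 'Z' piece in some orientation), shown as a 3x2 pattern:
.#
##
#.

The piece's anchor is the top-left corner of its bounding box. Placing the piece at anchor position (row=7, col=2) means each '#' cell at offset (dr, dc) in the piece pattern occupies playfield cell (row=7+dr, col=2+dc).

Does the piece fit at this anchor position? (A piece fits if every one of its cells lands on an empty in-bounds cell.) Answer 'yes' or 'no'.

Check each piece cell at anchor (7, 2):
  offset (0,1) -> (7,3): occupied ('#') -> FAIL
  offset (1,0) -> (8,2): out of bounds -> FAIL
  offset (1,1) -> (8,3): out of bounds -> FAIL
  offset (2,0) -> (9,2): out of bounds -> FAIL
All cells valid: no

Answer: no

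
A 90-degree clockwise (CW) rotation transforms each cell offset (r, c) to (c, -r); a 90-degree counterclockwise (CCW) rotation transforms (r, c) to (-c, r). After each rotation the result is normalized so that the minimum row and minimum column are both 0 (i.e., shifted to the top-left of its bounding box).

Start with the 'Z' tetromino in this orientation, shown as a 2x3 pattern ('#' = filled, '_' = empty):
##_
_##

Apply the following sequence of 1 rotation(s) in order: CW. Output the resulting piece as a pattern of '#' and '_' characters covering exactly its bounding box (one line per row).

Start:
##_
_##
After rotation 1 (CW):
_#
##
#_

Answer: _#
##
#_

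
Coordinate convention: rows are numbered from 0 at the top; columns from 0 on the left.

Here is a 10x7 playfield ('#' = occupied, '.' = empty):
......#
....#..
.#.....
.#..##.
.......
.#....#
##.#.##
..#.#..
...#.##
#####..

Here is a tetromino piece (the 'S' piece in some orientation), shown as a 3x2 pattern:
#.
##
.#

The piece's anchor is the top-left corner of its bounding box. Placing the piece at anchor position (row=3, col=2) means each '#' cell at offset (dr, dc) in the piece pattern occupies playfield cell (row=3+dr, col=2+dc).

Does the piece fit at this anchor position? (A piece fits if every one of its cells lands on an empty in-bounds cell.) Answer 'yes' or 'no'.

Answer: yes

Derivation:
Check each piece cell at anchor (3, 2):
  offset (0,0) -> (3,2): empty -> OK
  offset (1,0) -> (4,2): empty -> OK
  offset (1,1) -> (4,3): empty -> OK
  offset (2,1) -> (5,3): empty -> OK
All cells valid: yes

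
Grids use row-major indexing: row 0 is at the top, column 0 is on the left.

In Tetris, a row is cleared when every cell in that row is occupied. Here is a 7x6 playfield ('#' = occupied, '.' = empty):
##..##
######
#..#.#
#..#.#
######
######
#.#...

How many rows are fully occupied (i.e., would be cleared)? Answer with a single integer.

Answer: 3

Derivation:
Check each row:
  row 0: 2 empty cells -> not full
  row 1: 0 empty cells -> FULL (clear)
  row 2: 3 empty cells -> not full
  row 3: 3 empty cells -> not full
  row 4: 0 empty cells -> FULL (clear)
  row 5: 0 empty cells -> FULL (clear)
  row 6: 4 empty cells -> not full
Total rows cleared: 3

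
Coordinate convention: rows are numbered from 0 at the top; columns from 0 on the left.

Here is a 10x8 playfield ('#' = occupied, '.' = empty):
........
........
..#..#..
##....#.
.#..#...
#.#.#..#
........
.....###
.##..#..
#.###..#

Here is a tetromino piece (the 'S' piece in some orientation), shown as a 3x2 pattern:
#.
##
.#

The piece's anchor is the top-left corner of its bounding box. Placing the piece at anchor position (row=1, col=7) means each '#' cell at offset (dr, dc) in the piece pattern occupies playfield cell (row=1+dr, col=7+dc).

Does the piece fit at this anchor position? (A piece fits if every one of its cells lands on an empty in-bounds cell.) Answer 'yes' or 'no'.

Answer: no

Derivation:
Check each piece cell at anchor (1, 7):
  offset (0,0) -> (1,7): empty -> OK
  offset (1,0) -> (2,7): empty -> OK
  offset (1,1) -> (2,8): out of bounds -> FAIL
  offset (2,1) -> (3,8): out of bounds -> FAIL
All cells valid: no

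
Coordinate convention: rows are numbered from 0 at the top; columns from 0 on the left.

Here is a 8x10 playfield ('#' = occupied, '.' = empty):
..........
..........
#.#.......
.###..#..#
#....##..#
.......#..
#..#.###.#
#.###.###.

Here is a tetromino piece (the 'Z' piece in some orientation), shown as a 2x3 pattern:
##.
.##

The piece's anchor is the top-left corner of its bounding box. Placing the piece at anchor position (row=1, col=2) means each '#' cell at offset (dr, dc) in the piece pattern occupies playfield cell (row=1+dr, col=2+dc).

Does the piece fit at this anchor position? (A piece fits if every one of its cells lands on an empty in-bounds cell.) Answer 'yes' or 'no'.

Check each piece cell at anchor (1, 2):
  offset (0,0) -> (1,2): empty -> OK
  offset (0,1) -> (1,3): empty -> OK
  offset (1,1) -> (2,3): empty -> OK
  offset (1,2) -> (2,4): empty -> OK
All cells valid: yes

Answer: yes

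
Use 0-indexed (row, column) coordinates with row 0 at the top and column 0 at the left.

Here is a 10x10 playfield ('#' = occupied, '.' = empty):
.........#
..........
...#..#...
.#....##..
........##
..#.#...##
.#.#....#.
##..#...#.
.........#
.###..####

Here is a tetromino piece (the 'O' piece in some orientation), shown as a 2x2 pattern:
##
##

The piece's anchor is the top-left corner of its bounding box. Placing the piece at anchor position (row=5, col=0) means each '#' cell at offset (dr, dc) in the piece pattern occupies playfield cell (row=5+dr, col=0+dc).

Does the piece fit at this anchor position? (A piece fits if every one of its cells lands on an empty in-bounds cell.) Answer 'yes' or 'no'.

Answer: no

Derivation:
Check each piece cell at anchor (5, 0):
  offset (0,0) -> (5,0): empty -> OK
  offset (0,1) -> (5,1): empty -> OK
  offset (1,0) -> (6,0): empty -> OK
  offset (1,1) -> (6,1): occupied ('#') -> FAIL
All cells valid: no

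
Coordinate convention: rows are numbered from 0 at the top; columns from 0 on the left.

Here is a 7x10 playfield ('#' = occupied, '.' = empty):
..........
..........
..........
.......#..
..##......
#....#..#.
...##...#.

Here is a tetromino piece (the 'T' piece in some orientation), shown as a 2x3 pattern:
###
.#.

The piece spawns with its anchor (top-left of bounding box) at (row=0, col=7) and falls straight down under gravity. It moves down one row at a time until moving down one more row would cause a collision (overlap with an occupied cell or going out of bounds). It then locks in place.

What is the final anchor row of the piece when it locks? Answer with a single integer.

Answer: 2

Derivation:
Spawn at (row=0, col=7). Try each row:
  row 0: fits
  row 1: fits
  row 2: fits
  row 3: blocked -> lock at row 2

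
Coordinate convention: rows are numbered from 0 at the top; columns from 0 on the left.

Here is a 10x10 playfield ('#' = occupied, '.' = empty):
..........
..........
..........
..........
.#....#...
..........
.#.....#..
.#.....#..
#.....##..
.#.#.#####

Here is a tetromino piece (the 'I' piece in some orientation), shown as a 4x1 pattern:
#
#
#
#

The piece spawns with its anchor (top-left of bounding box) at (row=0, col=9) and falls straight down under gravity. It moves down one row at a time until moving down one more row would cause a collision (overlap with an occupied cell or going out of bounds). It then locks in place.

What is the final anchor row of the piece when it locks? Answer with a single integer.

Answer: 5

Derivation:
Spawn at (row=0, col=9). Try each row:
  row 0: fits
  row 1: fits
  row 2: fits
  row 3: fits
  row 4: fits
  row 5: fits
  row 6: blocked -> lock at row 5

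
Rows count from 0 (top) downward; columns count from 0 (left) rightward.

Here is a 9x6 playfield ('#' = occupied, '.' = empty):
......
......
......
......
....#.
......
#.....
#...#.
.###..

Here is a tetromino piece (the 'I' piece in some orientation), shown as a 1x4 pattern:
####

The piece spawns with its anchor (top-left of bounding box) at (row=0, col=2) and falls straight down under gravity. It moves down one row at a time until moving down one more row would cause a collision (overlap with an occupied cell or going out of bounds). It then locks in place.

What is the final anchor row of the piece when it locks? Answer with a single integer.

Answer: 3

Derivation:
Spawn at (row=0, col=2). Try each row:
  row 0: fits
  row 1: fits
  row 2: fits
  row 3: fits
  row 4: blocked -> lock at row 3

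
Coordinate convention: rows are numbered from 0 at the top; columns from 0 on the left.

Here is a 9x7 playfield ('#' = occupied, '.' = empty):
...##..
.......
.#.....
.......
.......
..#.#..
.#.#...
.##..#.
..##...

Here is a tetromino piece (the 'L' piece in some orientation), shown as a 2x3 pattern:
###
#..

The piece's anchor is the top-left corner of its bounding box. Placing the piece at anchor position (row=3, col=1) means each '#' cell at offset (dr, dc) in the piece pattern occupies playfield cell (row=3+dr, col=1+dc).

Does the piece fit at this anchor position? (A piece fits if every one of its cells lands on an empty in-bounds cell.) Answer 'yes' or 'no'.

Answer: yes

Derivation:
Check each piece cell at anchor (3, 1):
  offset (0,0) -> (3,1): empty -> OK
  offset (0,1) -> (3,2): empty -> OK
  offset (0,2) -> (3,3): empty -> OK
  offset (1,0) -> (4,1): empty -> OK
All cells valid: yes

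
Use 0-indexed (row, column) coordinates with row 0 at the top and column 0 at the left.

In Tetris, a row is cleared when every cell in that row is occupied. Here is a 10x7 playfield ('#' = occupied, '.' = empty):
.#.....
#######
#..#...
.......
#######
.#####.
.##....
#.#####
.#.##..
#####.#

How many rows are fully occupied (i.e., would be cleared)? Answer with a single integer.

Answer: 2

Derivation:
Check each row:
  row 0: 6 empty cells -> not full
  row 1: 0 empty cells -> FULL (clear)
  row 2: 5 empty cells -> not full
  row 3: 7 empty cells -> not full
  row 4: 0 empty cells -> FULL (clear)
  row 5: 2 empty cells -> not full
  row 6: 5 empty cells -> not full
  row 7: 1 empty cell -> not full
  row 8: 4 empty cells -> not full
  row 9: 1 empty cell -> not full
Total rows cleared: 2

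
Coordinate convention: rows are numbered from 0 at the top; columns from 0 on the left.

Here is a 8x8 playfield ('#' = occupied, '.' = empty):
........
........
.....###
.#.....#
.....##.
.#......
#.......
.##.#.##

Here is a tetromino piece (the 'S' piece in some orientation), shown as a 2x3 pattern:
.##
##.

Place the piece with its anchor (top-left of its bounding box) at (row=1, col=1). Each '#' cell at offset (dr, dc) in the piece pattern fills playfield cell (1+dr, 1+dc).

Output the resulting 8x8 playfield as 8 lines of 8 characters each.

Fill (1+0,1+1) = (1,2)
Fill (1+0,1+2) = (1,3)
Fill (1+1,1+0) = (2,1)
Fill (1+1,1+1) = (2,2)

Answer: ........
..##....
.##..###
.#.....#
.....##.
.#......
#.......
.##.#.##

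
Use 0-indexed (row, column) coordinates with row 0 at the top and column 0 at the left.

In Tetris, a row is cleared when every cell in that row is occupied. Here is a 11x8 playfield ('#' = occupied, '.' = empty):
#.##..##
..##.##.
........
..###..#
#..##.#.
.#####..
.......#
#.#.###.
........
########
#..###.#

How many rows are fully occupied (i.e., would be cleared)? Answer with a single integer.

Answer: 1

Derivation:
Check each row:
  row 0: 3 empty cells -> not full
  row 1: 4 empty cells -> not full
  row 2: 8 empty cells -> not full
  row 3: 4 empty cells -> not full
  row 4: 4 empty cells -> not full
  row 5: 3 empty cells -> not full
  row 6: 7 empty cells -> not full
  row 7: 3 empty cells -> not full
  row 8: 8 empty cells -> not full
  row 9: 0 empty cells -> FULL (clear)
  row 10: 3 empty cells -> not full
Total rows cleared: 1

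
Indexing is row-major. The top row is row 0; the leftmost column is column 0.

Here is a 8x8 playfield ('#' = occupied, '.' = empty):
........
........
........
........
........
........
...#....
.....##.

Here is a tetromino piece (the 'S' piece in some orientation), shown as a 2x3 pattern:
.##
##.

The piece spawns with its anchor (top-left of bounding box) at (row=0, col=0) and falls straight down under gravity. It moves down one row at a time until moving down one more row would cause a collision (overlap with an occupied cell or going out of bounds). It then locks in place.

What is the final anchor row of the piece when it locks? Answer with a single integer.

Spawn at (row=0, col=0). Try each row:
  row 0: fits
  row 1: fits
  row 2: fits
  row 3: fits
  row 4: fits
  row 5: fits
  row 6: fits
  row 7: blocked -> lock at row 6

Answer: 6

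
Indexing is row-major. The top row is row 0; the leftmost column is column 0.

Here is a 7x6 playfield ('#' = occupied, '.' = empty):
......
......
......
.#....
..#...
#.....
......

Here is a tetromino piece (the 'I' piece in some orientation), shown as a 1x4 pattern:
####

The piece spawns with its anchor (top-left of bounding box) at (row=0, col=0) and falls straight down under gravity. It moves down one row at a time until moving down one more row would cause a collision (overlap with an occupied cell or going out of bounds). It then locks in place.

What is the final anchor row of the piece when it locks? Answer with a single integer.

Spawn at (row=0, col=0). Try each row:
  row 0: fits
  row 1: fits
  row 2: fits
  row 3: blocked -> lock at row 2

Answer: 2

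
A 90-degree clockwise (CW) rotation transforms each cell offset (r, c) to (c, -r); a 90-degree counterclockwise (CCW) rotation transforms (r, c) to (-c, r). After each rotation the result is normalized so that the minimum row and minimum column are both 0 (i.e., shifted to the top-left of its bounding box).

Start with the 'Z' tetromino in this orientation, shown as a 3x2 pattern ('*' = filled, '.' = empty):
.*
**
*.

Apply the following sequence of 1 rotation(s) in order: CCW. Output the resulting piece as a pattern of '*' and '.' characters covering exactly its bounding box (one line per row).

Answer: **.
.**

Derivation:
Start:
.*
**
*.
After rotation 1 (CCW):
**.
.**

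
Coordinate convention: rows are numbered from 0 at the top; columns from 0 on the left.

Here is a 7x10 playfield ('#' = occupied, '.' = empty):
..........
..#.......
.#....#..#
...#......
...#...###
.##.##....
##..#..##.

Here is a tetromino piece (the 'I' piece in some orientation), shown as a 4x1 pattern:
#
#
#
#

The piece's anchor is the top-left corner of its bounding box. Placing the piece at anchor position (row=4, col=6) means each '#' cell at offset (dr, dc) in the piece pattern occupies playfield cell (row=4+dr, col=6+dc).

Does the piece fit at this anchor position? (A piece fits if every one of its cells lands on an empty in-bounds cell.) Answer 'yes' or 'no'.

Answer: no

Derivation:
Check each piece cell at anchor (4, 6):
  offset (0,0) -> (4,6): empty -> OK
  offset (1,0) -> (5,6): empty -> OK
  offset (2,0) -> (6,6): empty -> OK
  offset (3,0) -> (7,6): out of bounds -> FAIL
All cells valid: no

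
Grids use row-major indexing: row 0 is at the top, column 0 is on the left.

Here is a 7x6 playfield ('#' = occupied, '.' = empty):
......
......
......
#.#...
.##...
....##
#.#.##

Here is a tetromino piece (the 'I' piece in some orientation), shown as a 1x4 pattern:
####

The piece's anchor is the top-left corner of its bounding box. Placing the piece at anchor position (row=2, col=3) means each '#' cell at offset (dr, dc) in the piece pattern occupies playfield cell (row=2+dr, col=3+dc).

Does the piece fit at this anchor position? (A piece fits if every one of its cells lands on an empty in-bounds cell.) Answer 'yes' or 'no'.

Check each piece cell at anchor (2, 3):
  offset (0,0) -> (2,3): empty -> OK
  offset (0,1) -> (2,4): empty -> OK
  offset (0,2) -> (2,5): empty -> OK
  offset (0,3) -> (2,6): out of bounds -> FAIL
All cells valid: no

Answer: no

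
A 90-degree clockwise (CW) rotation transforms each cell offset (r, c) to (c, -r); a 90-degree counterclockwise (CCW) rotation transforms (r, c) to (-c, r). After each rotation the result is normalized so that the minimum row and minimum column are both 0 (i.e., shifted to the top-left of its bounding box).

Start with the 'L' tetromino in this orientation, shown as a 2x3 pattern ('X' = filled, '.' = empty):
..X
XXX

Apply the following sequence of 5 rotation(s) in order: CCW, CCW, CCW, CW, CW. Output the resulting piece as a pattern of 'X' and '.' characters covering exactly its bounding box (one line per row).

Start:
..X
XXX
After rotation 1 (CCW):
XX
.X
.X
After rotation 2 (CCW):
XXX
X..
After rotation 3 (CCW):
X.
X.
XX
After rotation 4 (CW):
XXX
X..
After rotation 5 (CW):
XX
.X
.X

Answer: XX
.X
.X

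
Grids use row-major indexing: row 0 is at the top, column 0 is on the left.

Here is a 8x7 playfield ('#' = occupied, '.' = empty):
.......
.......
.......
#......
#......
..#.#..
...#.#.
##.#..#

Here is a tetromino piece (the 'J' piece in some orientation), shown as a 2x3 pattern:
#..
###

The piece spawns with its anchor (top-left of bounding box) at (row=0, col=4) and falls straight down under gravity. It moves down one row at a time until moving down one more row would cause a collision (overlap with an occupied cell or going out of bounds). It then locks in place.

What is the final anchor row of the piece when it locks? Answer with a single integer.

Answer: 3

Derivation:
Spawn at (row=0, col=4). Try each row:
  row 0: fits
  row 1: fits
  row 2: fits
  row 3: fits
  row 4: blocked -> lock at row 3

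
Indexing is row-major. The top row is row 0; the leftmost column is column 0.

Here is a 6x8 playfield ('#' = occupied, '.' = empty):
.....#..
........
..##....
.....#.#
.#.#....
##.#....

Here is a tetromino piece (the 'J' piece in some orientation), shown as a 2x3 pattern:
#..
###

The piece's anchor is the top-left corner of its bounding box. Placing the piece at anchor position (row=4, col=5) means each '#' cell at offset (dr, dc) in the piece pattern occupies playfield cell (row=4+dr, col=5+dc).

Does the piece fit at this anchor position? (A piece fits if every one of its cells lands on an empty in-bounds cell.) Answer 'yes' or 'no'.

Check each piece cell at anchor (4, 5):
  offset (0,0) -> (4,5): empty -> OK
  offset (1,0) -> (5,5): empty -> OK
  offset (1,1) -> (5,6): empty -> OK
  offset (1,2) -> (5,7): empty -> OK
All cells valid: yes

Answer: yes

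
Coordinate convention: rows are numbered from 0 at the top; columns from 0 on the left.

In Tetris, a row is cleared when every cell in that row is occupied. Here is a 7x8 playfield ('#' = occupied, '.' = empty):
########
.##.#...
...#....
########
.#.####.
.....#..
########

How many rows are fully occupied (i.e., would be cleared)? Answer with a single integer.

Check each row:
  row 0: 0 empty cells -> FULL (clear)
  row 1: 5 empty cells -> not full
  row 2: 7 empty cells -> not full
  row 3: 0 empty cells -> FULL (clear)
  row 4: 3 empty cells -> not full
  row 5: 7 empty cells -> not full
  row 6: 0 empty cells -> FULL (clear)
Total rows cleared: 3

Answer: 3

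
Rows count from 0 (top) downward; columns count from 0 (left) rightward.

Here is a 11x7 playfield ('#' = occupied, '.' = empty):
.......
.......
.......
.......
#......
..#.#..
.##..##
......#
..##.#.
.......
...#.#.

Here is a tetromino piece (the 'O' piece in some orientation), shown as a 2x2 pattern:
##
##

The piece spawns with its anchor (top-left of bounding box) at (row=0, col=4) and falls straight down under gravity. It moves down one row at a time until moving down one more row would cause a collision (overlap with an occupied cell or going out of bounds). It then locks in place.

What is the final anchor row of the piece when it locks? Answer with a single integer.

Spawn at (row=0, col=4). Try each row:
  row 0: fits
  row 1: fits
  row 2: fits
  row 3: fits
  row 4: blocked -> lock at row 3

Answer: 3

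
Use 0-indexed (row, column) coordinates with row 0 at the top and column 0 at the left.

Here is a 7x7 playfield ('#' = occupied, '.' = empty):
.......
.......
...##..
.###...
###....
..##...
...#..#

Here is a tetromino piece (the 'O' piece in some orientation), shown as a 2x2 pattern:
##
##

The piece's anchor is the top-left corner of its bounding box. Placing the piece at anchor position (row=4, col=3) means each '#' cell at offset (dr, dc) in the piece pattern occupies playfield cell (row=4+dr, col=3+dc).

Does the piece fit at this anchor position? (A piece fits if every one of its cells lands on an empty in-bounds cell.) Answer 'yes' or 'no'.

Answer: no

Derivation:
Check each piece cell at anchor (4, 3):
  offset (0,0) -> (4,3): empty -> OK
  offset (0,1) -> (4,4): empty -> OK
  offset (1,0) -> (5,3): occupied ('#') -> FAIL
  offset (1,1) -> (5,4): empty -> OK
All cells valid: no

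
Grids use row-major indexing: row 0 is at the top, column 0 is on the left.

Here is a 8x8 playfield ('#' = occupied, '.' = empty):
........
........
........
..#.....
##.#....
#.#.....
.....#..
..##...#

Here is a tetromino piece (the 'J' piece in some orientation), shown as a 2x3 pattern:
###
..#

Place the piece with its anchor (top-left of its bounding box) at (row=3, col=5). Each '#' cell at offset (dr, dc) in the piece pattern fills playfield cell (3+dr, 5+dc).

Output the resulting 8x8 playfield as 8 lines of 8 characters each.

Answer: ........
........
........
..#..###
##.#...#
#.#.....
.....#..
..##...#

Derivation:
Fill (3+0,5+0) = (3,5)
Fill (3+0,5+1) = (3,6)
Fill (3+0,5+2) = (3,7)
Fill (3+1,5+2) = (4,7)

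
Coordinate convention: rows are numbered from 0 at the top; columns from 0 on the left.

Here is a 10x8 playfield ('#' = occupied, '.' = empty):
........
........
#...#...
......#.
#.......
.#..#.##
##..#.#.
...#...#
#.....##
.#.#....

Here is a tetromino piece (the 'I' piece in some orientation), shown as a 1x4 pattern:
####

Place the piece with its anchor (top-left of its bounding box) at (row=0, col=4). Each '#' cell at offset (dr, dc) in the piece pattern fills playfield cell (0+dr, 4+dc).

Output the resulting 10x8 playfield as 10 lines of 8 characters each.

Fill (0+0,4+0) = (0,4)
Fill (0+0,4+1) = (0,5)
Fill (0+0,4+2) = (0,6)
Fill (0+0,4+3) = (0,7)

Answer: ....####
........
#...#...
......#.
#.......
.#..#.##
##..#.#.
...#...#
#.....##
.#.#....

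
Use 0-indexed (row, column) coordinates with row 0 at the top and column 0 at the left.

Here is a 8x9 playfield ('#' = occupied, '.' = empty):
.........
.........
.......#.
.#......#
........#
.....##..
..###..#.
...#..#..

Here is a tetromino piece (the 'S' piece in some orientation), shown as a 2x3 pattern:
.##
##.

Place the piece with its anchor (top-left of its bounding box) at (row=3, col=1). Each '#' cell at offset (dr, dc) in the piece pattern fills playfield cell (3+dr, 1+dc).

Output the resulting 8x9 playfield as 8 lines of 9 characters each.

Answer: .........
.........
.......#.
.###....#
.##.....#
.....##..
..###..#.
...#..#..

Derivation:
Fill (3+0,1+1) = (3,2)
Fill (3+0,1+2) = (3,3)
Fill (3+1,1+0) = (4,1)
Fill (3+1,1+1) = (4,2)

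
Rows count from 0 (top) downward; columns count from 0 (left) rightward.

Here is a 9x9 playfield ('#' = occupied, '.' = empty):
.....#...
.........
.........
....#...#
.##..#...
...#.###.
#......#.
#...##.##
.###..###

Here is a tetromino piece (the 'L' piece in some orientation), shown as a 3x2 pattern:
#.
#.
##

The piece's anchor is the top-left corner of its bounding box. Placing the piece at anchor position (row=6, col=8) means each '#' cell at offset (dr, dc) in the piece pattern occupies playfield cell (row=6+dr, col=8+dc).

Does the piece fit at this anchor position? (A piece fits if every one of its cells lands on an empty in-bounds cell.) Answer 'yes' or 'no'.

Check each piece cell at anchor (6, 8):
  offset (0,0) -> (6,8): empty -> OK
  offset (1,0) -> (7,8): occupied ('#') -> FAIL
  offset (2,0) -> (8,8): occupied ('#') -> FAIL
  offset (2,1) -> (8,9): out of bounds -> FAIL
All cells valid: no

Answer: no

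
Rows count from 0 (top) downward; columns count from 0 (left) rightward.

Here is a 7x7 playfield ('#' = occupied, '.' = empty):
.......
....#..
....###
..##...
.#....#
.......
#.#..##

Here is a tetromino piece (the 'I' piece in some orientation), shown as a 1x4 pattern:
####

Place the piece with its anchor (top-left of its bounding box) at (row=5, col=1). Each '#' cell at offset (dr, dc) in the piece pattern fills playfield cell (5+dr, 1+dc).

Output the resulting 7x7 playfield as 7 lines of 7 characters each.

Fill (5+0,1+0) = (5,1)
Fill (5+0,1+1) = (5,2)
Fill (5+0,1+2) = (5,3)
Fill (5+0,1+3) = (5,4)

Answer: .......
....#..
....###
..##...
.#....#
.####..
#.#..##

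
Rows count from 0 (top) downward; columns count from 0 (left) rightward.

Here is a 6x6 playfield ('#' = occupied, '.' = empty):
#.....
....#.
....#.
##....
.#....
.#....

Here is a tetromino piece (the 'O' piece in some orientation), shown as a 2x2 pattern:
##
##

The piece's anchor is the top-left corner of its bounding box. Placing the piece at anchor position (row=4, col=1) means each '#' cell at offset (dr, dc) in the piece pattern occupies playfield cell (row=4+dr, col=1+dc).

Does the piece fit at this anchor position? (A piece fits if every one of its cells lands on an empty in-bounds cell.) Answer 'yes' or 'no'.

Check each piece cell at anchor (4, 1):
  offset (0,0) -> (4,1): occupied ('#') -> FAIL
  offset (0,1) -> (4,2): empty -> OK
  offset (1,0) -> (5,1): occupied ('#') -> FAIL
  offset (1,1) -> (5,2): empty -> OK
All cells valid: no

Answer: no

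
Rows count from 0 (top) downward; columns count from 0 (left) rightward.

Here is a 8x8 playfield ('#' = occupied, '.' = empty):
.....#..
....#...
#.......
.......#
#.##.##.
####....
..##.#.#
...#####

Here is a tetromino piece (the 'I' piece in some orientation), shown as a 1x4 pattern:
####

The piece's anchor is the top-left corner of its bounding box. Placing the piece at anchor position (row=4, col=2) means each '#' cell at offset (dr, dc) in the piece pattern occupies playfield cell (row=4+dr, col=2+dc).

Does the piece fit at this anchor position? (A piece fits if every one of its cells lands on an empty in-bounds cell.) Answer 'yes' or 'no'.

Answer: no

Derivation:
Check each piece cell at anchor (4, 2):
  offset (0,0) -> (4,2): occupied ('#') -> FAIL
  offset (0,1) -> (4,3): occupied ('#') -> FAIL
  offset (0,2) -> (4,4): empty -> OK
  offset (0,3) -> (4,5): occupied ('#') -> FAIL
All cells valid: no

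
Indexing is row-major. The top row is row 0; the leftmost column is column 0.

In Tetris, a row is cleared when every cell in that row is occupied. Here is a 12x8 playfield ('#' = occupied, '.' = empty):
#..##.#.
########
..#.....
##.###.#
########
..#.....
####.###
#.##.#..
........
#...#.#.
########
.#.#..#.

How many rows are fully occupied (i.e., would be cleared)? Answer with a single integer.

Check each row:
  row 0: 4 empty cells -> not full
  row 1: 0 empty cells -> FULL (clear)
  row 2: 7 empty cells -> not full
  row 3: 2 empty cells -> not full
  row 4: 0 empty cells -> FULL (clear)
  row 5: 7 empty cells -> not full
  row 6: 1 empty cell -> not full
  row 7: 4 empty cells -> not full
  row 8: 8 empty cells -> not full
  row 9: 5 empty cells -> not full
  row 10: 0 empty cells -> FULL (clear)
  row 11: 5 empty cells -> not full
Total rows cleared: 3

Answer: 3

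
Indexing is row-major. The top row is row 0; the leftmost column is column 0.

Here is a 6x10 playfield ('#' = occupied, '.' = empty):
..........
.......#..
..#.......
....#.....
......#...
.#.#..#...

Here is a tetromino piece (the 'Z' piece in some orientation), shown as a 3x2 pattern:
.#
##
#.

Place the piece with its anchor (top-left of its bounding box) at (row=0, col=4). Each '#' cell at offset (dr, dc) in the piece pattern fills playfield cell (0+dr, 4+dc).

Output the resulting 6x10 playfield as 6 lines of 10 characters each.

Answer: .....#....
....##.#..
..#.#.....
....#.....
......#...
.#.#..#...

Derivation:
Fill (0+0,4+1) = (0,5)
Fill (0+1,4+0) = (1,4)
Fill (0+1,4+1) = (1,5)
Fill (0+2,4+0) = (2,4)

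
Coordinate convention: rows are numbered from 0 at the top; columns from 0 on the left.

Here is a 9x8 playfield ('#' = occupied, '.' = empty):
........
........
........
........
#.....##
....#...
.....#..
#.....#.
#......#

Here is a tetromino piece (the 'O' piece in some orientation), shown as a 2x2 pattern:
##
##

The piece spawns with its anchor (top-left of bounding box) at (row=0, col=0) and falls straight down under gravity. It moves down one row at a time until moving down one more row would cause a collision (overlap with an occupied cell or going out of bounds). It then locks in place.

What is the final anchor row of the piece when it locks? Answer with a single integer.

Spawn at (row=0, col=0). Try each row:
  row 0: fits
  row 1: fits
  row 2: fits
  row 3: blocked -> lock at row 2

Answer: 2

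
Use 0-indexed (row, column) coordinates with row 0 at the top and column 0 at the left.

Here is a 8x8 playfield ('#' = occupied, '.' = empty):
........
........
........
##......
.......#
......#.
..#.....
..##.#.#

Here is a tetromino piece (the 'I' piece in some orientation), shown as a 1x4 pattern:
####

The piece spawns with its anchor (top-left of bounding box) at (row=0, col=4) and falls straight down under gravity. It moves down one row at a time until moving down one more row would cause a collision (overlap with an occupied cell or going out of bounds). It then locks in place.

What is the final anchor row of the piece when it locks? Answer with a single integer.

Answer: 3

Derivation:
Spawn at (row=0, col=4). Try each row:
  row 0: fits
  row 1: fits
  row 2: fits
  row 3: fits
  row 4: blocked -> lock at row 3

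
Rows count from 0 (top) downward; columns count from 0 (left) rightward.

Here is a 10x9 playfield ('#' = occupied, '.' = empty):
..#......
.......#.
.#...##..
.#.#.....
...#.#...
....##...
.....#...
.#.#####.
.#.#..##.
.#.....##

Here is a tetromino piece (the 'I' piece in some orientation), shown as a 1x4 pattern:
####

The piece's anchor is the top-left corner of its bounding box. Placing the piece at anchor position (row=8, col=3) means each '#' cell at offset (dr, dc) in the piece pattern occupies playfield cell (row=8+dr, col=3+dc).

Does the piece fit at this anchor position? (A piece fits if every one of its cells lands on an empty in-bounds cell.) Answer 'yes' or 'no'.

Check each piece cell at anchor (8, 3):
  offset (0,0) -> (8,3): occupied ('#') -> FAIL
  offset (0,1) -> (8,4): empty -> OK
  offset (0,2) -> (8,5): empty -> OK
  offset (0,3) -> (8,6): occupied ('#') -> FAIL
All cells valid: no

Answer: no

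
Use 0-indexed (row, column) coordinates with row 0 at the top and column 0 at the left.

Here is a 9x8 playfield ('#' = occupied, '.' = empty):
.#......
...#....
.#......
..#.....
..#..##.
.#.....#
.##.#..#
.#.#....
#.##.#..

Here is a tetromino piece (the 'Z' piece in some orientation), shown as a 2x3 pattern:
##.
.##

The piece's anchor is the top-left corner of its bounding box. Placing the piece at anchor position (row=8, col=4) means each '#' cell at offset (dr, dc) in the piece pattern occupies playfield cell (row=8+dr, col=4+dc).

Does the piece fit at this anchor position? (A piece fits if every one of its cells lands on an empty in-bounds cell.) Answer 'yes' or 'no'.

Check each piece cell at anchor (8, 4):
  offset (0,0) -> (8,4): empty -> OK
  offset (0,1) -> (8,5): occupied ('#') -> FAIL
  offset (1,1) -> (9,5): out of bounds -> FAIL
  offset (1,2) -> (9,6): out of bounds -> FAIL
All cells valid: no

Answer: no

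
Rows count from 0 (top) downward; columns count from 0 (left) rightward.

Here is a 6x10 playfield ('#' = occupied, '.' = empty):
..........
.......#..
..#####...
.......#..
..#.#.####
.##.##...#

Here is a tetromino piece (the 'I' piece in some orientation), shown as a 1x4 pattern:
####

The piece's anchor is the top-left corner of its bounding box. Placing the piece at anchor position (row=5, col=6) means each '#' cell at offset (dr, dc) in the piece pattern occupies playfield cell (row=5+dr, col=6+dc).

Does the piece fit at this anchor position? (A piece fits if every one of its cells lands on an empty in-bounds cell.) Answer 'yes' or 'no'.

Answer: no

Derivation:
Check each piece cell at anchor (5, 6):
  offset (0,0) -> (5,6): empty -> OK
  offset (0,1) -> (5,7): empty -> OK
  offset (0,2) -> (5,8): empty -> OK
  offset (0,3) -> (5,9): occupied ('#') -> FAIL
All cells valid: no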